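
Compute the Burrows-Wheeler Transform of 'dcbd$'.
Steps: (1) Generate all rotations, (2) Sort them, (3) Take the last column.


Rotations (sorted):
  0: $dcbd -> last char: d
  1: bd$dc -> last char: c
  2: cbd$d -> last char: d
  3: d$dcb -> last char: b
  4: dcbd$ -> last char: $


BWT = dcdb$


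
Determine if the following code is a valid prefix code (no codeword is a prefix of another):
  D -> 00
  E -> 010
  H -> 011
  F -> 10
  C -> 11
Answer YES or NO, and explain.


Checking each pair (does one codeword prefix another?):
  D='00' vs E='010': no prefix
  D='00' vs H='011': no prefix
  D='00' vs F='10': no prefix
  D='00' vs C='11': no prefix
  E='010' vs D='00': no prefix
  E='010' vs H='011': no prefix
  E='010' vs F='10': no prefix
  E='010' vs C='11': no prefix
  H='011' vs D='00': no prefix
  H='011' vs E='010': no prefix
  H='011' vs F='10': no prefix
  H='011' vs C='11': no prefix
  F='10' vs D='00': no prefix
  F='10' vs E='010': no prefix
  F='10' vs H='011': no prefix
  F='10' vs C='11': no prefix
  C='11' vs D='00': no prefix
  C='11' vs E='010': no prefix
  C='11' vs H='011': no prefix
  C='11' vs F='10': no prefix
No violation found over all pairs.

YES -- this is a valid prefix code. No codeword is a prefix of any other codeword.


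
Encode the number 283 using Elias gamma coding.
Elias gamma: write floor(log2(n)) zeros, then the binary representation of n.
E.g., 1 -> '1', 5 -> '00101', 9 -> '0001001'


num_bits = floor(log2(283)) + 1 = 9
leading_zeros = num_bits - 1 = 8
binary(283) = 100011011

Elias gamma(283) = '00000000' + '100011011' = 00000000100011011 (17 bits)


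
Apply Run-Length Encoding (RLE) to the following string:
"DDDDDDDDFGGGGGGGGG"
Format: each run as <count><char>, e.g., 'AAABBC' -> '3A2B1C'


Scanning runs left to right:
  i=0: run of 'D' x 8 -> '8D'
  i=8: run of 'F' x 1 -> '1F'
  i=9: run of 'G' x 9 -> '9G'

RLE = 8D1F9G


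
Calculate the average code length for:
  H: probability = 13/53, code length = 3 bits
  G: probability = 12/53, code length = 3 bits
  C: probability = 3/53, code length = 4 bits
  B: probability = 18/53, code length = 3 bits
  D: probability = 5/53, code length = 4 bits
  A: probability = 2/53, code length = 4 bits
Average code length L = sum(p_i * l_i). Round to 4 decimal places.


Weighted contributions p_i * l_i:
  H: (13/53) * 3 = 39/53
  G: (12/53) * 3 = 36/53
  C: (3/53) * 4 = 12/53
  B: (18/53) * 3 = 54/53
  D: (5/53) * 4 = 20/53
  A: (2/53) * 4 = 8/53
Sum = (39 + 36 + 12 + 54 + 20 + 8)/53 = 169/53

L = 169/53 = 3.1887 bits/symbol


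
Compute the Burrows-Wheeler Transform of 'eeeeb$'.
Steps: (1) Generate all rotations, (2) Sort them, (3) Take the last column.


Rotations (sorted):
  0: $eeeeb -> last char: b
  1: b$eeee -> last char: e
  2: eb$eee -> last char: e
  3: eeb$ee -> last char: e
  4: eeeb$e -> last char: e
  5: eeeeb$ -> last char: $


BWT = beeee$


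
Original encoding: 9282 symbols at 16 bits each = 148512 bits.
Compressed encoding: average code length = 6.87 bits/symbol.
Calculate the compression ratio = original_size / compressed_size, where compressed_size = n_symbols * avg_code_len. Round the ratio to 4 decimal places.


original_size = n_symbols * orig_bits = 9282 * 16 = 148512 bits
compressed_size = n_symbols * avg_code_len = 9282 * 6.87 = 63767.34 bits
ratio = original_size / compressed_size = 148512 / 63767.34 = 2.329

Compression ratio = 2.329


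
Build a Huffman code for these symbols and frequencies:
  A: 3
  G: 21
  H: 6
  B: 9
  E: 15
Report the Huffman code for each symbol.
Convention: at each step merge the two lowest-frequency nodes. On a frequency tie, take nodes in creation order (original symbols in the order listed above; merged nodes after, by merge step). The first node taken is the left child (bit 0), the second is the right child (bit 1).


Huffman tree construction:
Step 1: Merge A(3) + H(6) = 9
Step 2: Merge B(9) + (A+H)(9) = 18
Step 3: Merge E(15) + (B+(A+H))(18) = 33
Step 4: Merge G(21) + (E+(B+(A+H)))(33) = 54
Read each symbol's code off the tree from the root (left child = 0, right child = 1).

Codes:
  A: 1110 (length 4)
  G: 0 (length 1)
  H: 1111 (length 4)
  B: 110 (length 3)
  E: 10 (length 2)
Average code length: 114/54 = 2.1111 bits/symbol


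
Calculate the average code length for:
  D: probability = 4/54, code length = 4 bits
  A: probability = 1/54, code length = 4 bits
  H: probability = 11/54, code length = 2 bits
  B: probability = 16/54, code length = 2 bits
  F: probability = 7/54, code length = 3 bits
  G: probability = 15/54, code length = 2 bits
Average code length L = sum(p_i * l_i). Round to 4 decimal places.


Weighted contributions p_i * l_i:
  D: (4/54) * 4 = 16/54
  A: (1/54) * 4 = 4/54
  H: (11/54) * 2 = 22/54
  B: (16/54) * 2 = 32/54
  F: (7/54) * 3 = 21/54
  G: (15/54) * 2 = 30/54
Sum = (16 + 4 + 22 + 32 + 21 + 30)/54 = 125/54

L = 125/54 = 2.3148 bits/symbol


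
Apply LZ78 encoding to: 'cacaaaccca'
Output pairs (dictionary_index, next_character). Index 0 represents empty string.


LZ78 encoding steps:
Dictionary: {0: ''}
Step 1: w='' (idx 0), next='c' -> output (0, 'c'), add 'c' as idx 1
Step 2: w='' (idx 0), next='a' -> output (0, 'a'), add 'a' as idx 2
Step 3: w='c' (idx 1), next='a' -> output (1, 'a'), add 'ca' as idx 3
Step 4: w='a' (idx 2), next='a' -> output (2, 'a'), add 'aa' as idx 4
Step 5: w='c' (idx 1), next='c' -> output (1, 'c'), add 'cc' as idx 5
Step 6: w='ca' (idx 3), end of input -> output (3, '')


Encoded: [(0, 'c'), (0, 'a'), (1, 'a'), (2, 'a'), (1, 'c'), (3, '')]


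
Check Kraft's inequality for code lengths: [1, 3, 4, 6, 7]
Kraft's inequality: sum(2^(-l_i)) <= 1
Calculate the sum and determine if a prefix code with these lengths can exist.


Sum = 2^(-1) + 2^(-3) + 2^(-4) + 2^(-6) + 2^(-7)
    = 0.5 + 0.125 + 0.0625 + 0.015625 + 0.0078125
    = 91/128 = 0.7109375
Since 0.7109375 <= 1, Kraft's inequality IS satisfied.
A prefix code with these lengths CAN exist.

Kraft sum = 0.7109375. Satisfied.


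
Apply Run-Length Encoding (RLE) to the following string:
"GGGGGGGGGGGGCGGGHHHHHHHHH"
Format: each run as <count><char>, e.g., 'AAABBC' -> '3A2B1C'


Scanning runs left to right:
  i=0: run of 'G' x 12 -> '12G'
  i=12: run of 'C' x 1 -> '1C'
  i=13: run of 'G' x 3 -> '3G'
  i=16: run of 'H' x 9 -> '9H'

RLE = 12G1C3G9H


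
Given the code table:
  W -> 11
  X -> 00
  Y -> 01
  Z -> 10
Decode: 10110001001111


Decoding:
10 -> Z
11 -> W
00 -> X
01 -> Y
00 -> X
11 -> W
11 -> W


Result: ZWXYXWW


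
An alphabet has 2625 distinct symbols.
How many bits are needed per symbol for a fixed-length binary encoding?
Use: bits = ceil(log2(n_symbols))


log2(2625) = 11.3581
Bracket: 2^11 = 2048 < 2625 <= 2^12 = 4096
So ceil(log2(2625)) = 12

bits = ceil(log2(2625)) = ceil(11.3581) = 12 bits


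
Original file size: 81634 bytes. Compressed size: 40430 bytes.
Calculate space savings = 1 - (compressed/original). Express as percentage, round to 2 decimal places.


ratio = compressed/original = 40430/81634 = 0.495259
savings = 1 - ratio = 1 - 0.495259 = 0.504741
as a percentage: 0.504741 * 100 = 50.47%

Space savings = 1 - 40430/81634 = 50.47%


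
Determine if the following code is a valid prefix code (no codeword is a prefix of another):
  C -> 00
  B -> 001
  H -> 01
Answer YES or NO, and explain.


Checking each pair (does one codeword prefix another?):
  C='00' vs B='001': prefix -- VIOLATION

NO -- this is NOT a valid prefix code. C (00) is a prefix of B (001).


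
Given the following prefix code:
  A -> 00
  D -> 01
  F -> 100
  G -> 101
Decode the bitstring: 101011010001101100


Decoding step by step:
Bits 101 -> G
Bits 01 -> D
Bits 101 -> G
Bits 00 -> A
Bits 01 -> D
Bits 101 -> G
Bits 100 -> F


Decoded message: GDGADGF


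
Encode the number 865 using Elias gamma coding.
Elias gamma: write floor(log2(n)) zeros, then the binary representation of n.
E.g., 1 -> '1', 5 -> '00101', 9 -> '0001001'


num_bits = floor(log2(865)) + 1 = 10
leading_zeros = num_bits - 1 = 9
binary(865) = 1101100001

Elias gamma(865) = '000000000' + '1101100001' = 0000000001101100001 (19 bits)


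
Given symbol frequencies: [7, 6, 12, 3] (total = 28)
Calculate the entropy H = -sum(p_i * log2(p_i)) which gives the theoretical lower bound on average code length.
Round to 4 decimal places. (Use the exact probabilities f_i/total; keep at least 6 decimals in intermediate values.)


Per-symbol terms -p_i * log2(p_i) with p_i = f_i/28:
  p = 7/28 = 0.250000: log2(p) = -2.000000, -p*log2(p) = 0.500000
  p = 6/28 = 0.214286: log2(p) = -2.222392, -p*log2(p) = 0.476227
  p = 12/28 = 0.428571: log2(p) = -1.222392, -p*log2(p) = 0.523882
  p = 3/28 = 0.107143: log2(p) = -3.222392, -p*log2(p) = 0.345256
H = 0.500000 + 0.476227 + 0.523882 + 0.345256 = 1.845365

H = 1.8454 bits/symbol


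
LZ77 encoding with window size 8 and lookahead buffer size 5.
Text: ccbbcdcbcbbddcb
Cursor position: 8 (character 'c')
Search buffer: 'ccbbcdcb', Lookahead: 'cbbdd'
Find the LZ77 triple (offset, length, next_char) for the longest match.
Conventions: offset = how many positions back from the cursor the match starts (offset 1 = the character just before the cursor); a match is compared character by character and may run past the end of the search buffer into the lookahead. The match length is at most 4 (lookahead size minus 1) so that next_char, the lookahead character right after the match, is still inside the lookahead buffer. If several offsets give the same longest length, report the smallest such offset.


Try each offset into the search buffer:
  offset=1 (pos 7, char 'b'): match length 0
  offset=2 (pos 6, char 'c'): match length 2
  offset=3 (pos 5, char 'd'): match length 0
  offset=4 (pos 4, char 'c'): match length 1
  offset=5 (pos 3, char 'b'): match length 0
  offset=6 (pos 2, char 'b'): match length 0
  offset=7 (pos 1, char 'c'): match length 3
  offset=8 (pos 0, char 'c'): match length 1
Longest match has length 3 at offset 7.
next_char = character at position 8 + 3 = 11 -> 'd'

Best match: offset=7, length=3 (matching 'cbb' starting at position 1)
LZ77 triple: (7, 3, 'd')


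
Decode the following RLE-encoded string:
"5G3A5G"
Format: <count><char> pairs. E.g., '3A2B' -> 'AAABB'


Expanding each <count><char> pair:
  5G -> 'GGGGG'
  3A -> 'AAA'
  5G -> 'GGGGG'

Decoded = GGGGGAAAGGGGG


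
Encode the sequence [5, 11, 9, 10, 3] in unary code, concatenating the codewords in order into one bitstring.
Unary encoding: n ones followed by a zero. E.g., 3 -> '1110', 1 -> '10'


Encode each number as n ones followed by a terminating 0:
  5 -> 111110 (6 bits)
  11 -> 111111111110 (12 bits)
  9 -> 1111111110 (10 bits)
  10 -> 11111111110 (11 bits)
  3 -> 1110 (4 bits)
Total length = 6 + 12 + 10 + 11 + 4 = 43 bits.

Unary([5, 11, 9, 10, 3]) = 1111101111111111101111111110111111111101110 (43 bits)


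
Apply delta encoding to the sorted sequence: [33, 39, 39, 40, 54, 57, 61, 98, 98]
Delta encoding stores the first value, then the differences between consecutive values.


First value: 33
Deltas:
  39 - 33 = 6
  39 - 39 = 0
  40 - 39 = 1
  54 - 40 = 14
  57 - 54 = 3
  61 - 57 = 4
  98 - 61 = 37
  98 - 98 = 0


Delta encoded: [33, 6, 0, 1, 14, 3, 4, 37, 0]


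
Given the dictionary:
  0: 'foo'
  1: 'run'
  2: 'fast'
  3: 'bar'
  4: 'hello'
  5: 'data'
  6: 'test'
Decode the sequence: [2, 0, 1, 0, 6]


Look up each index in the dictionary:
  2 -> 'fast'
  0 -> 'foo'
  1 -> 'run'
  0 -> 'foo'
  6 -> 'test'

Decoded: "fast foo run foo test"


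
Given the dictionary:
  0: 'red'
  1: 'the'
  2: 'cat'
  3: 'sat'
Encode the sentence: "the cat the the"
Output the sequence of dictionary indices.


Look up each word in the dictionary:
  'the' -> 1
  'cat' -> 2
  'the' -> 1
  'the' -> 1

Encoded: [1, 2, 1, 1]


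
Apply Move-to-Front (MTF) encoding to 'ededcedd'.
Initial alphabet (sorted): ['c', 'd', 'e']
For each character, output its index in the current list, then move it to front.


MTF encoding:
'e': index 2 in ['c', 'd', 'e'] -> ['e', 'c', 'd']
'd': index 2 in ['e', 'c', 'd'] -> ['d', 'e', 'c']
'e': index 1 in ['d', 'e', 'c'] -> ['e', 'd', 'c']
'd': index 1 in ['e', 'd', 'c'] -> ['d', 'e', 'c']
'c': index 2 in ['d', 'e', 'c'] -> ['c', 'd', 'e']
'e': index 2 in ['c', 'd', 'e'] -> ['e', 'c', 'd']
'd': index 2 in ['e', 'c', 'd'] -> ['d', 'e', 'c']
'd': index 0 in ['d', 'e', 'c'] -> ['d', 'e', 'c']


Output: [2, 2, 1, 1, 2, 2, 2, 0]


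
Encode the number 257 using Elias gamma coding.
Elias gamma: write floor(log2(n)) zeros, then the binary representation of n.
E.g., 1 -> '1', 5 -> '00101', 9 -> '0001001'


num_bits = floor(log2(257)) + 1 = 9
leading_zeros = num_bits - 1 = 8
binary(257) = 100000001

Elias gamma(257) = '00000000' + '100000001' = 00000000100000001 (17 bits)


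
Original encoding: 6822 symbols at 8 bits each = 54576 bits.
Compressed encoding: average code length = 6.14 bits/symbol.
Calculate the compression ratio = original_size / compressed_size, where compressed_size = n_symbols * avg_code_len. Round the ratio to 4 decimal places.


original_size = n_symbols * orig_bits = 6822 * 8 = 54576 bits
compressed_size = n_symbols * avg_code_len = 6822 * 6.14 = 41887.08 bits
ratio = original_size / compressed_size = 54576 / 41887.08 = 1.3029

Compression ratio = 1.3029


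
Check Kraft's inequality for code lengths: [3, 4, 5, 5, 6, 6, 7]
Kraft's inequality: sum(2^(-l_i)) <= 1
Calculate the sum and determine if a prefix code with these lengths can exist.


Sum = 2^(-3) + 2^(-4) + 2^(-5) + 2^(-5) + 2^(-6) + 2^(-6) + 2^(-7)
    = 0.125 + 0.0625 + 0.03125 + 0.03125 + 0.015625 + 0.015625 + 0.0078125
    = 37/128 = 0.2890625
Since 0.2890625 <= 1, Kraft's inequality IS satisfied.
A prefix code with these lengths CAN exist.

Kraft sum = 0.2890625. Satisfied.


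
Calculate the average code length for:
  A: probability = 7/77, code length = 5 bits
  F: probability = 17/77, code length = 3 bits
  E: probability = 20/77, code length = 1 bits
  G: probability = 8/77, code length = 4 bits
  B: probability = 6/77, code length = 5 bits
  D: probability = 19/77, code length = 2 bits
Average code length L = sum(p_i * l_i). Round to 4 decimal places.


Weighted contributions p_i * l_i:
  A: (7/77) * 5 = 35/77
  F: (17/77) * 3 = 51/77
  E: (20/77) * 1 = 20/77
  G: (8/77) * 4 = 32/77
  B: (6/77) * 5 = 30/77
  D: (19/77) * 2 = 38/77
Sum = (35 + 51 + 20 + 32 + 30 + 38)/77 = 206/77

L = 206/77 = 2.6753 bits/symbol


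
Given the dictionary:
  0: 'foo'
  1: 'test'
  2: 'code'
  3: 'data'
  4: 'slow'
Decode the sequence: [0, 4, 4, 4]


Look up each index in the dictionary:
  0 -> 'foo'
  4 -> 'slow'
  4 -> 'slow'
  4 -> 'slow'

Decoded: "foo slow slow slow"


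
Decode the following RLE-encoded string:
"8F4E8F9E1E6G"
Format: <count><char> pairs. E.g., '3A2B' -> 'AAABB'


Expanding each <count><char> pair:
  8F -> 'FFFFFFFF'
  4E -> 'EEEE'
  8F -> 'FFFFFFFF'
  9E -> 'EEEEEEEEE'
  1E -> 'E'
  6G -> 'GGGGGG'

Decoded = FFFFFFFFEEEEFFFFFFFFEEEEEEEEEEGGGGGG


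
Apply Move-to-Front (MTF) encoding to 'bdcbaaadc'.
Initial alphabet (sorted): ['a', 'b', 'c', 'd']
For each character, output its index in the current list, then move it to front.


MTF encoding:
'b': index 1 in ['a', 'b', 'c', 'd'] -> ['b', 'a', 'c', 'd']
'd': index 3 in ['b', 'a', 'c', 'd'] -> ['d', 'b', 'a', 'c']
'c': index 3 in ['d', 'b', 'a', 'c'] -> ['c', 'd', 'b', 'a']
'b': index 2 in ['c', 'd', 'b', 'a'] -> ['b', 'c', 'd', 'a']
'a': index 3 in ['b', 'c', 'd', 'a'] -> ['a', 'b', 'c', 'd']
'a': index 0 in ['a', 'b', 'c', 'd'] -> ['a', 'b', 'c', 'd']
'a': index 0 in ['a', 'b', 'c', 'd'] -> ['a', 'b', 'c', 'd']
'd': index 3 in ['a', 'b', 'c', 'd'] -> ['d', 'a', 'b', 'c']
'c': index 3 in ['d', 'a', 'b', 'c'] -> ['c', 'd', 'a', 'b']


Output: [1, 3, 3, 2, 3, 0, 0, 3, 3]


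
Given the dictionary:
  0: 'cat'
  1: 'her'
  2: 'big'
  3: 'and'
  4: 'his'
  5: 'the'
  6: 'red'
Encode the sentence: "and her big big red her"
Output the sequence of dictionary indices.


Look up each word in the dictionary:
  'and' -> 3
  'her' -> 1
  'big' -> 2
  'big' -> 2
  'red' -> 6
  'her' -> 1

Encoded: [3, 1, 2, 2, 6, 1]


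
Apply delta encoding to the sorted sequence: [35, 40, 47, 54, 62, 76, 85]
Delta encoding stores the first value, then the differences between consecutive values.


First value: 35
Deltas:
  40 - 35 = 5
  47 - 40 = 7
  54 - 47 = 7
  62 - 54 = 8
  76 - 62 = 14
  85 - 76 = 9


Delta encoded: [35, 5, 7, 7, 8, 14, 9]


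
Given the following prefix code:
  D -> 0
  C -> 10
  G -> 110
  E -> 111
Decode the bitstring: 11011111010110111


Decoding step by step:
Bits 110 -> G
Bits 111 -> E
Bits 110 -> G
Bits 10 -> C
Bits 110 -> G
Bits 111 -> E


Decoded message: GEGCGE


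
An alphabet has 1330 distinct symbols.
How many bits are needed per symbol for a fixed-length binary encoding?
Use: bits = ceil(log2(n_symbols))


log2(1330) = 10.3772
Bracket: 2^10 = 1024 < 1330 <= 2^11 = 2048
So ceil(log2(1330)) = 11

bits = ceil(log2(1330)) = ceil(10.3772) = 11 bits


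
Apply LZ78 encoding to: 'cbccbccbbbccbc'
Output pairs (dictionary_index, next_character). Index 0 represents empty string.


LZ78 encoding steps:
Dictionary: {0: ''}
Step 1: w='' (idx 0), next='c' -> output (0, 'c'), add 'c' as idx 1
Step 2: w='' (idx 0), next='b' -> output (0, 'b'), add 'b' as idx 2
Step 3: w='c' (idx 1), next='c' -> output (1, 'c'), add 'cc' as idx 3
Step 4: w='b' (idx 2), next='c' -> output (2, 'c'), add 'bc' as idx 4
Step 5: w='c' (idx 1), next='b' -> output (1, 'b'), add 'cb' as idx 5
Step 6: w='b' (idx 2), next='b' -> output (2, 'b'), add 'bb' as idx 6
Step 7: w='cc' (idx 3), next='b' -> output (3, 'b'), add 'ccb' as idx 7
Step 8: w='c' (idx 1), end of input -> output (1, '')


Encoded: [(0, 'c'), (0, 'b'), (1, 'c'), (2, 'c'), (1, 'b'), (2, 'b'), (3, 'b'), (1, '')]


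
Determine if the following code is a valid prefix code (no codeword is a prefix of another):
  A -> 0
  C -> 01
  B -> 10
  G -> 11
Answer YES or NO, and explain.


Checking each pair (does one codeword prefix another?):
  A='0' vs C='01': prefix -- VIOLATION

NO -- this is NOT a valid prefix code. A (0) is a prefix of C (01).


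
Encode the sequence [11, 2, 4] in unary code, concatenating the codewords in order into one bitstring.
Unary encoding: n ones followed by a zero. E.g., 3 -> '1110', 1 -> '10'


Encode each number as n ones followed by a terminating 0:
  11 -> 111111111110 (12 bits)
  2 -> 110 (3 bits)
  4 -> 11110 (5 bits)
Total length = 12 + 3 + 5 = 20 bits.

Unary([11, 2, 4]) = 11111111111011011110 (20 bits)


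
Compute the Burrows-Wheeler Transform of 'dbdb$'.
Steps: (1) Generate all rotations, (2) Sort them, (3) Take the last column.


Rotations (sorted):
  0: $dbdb -> last char: b
  1: b$dbd -> last char: d
  2: bdb$d -> last char: d
  3: db$db -> last char: b
  4: dbdb$ -> last char: $


BWT = bddb$


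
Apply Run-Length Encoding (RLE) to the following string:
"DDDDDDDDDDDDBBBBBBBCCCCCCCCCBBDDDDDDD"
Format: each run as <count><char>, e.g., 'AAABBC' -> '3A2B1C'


Scanning runs left to right:
  i=0: run of 'D' x 12 -> '12D'
  i=12: run of 'B' x 7 -> '7B'
  i=19: run of 'C' x 9 -> '9C'
  i=28: run of 'B' x 2 -> '2B'
  i=30: run of 'D' x 7 -> '7D'

RLE = 12D7B9C2B7D


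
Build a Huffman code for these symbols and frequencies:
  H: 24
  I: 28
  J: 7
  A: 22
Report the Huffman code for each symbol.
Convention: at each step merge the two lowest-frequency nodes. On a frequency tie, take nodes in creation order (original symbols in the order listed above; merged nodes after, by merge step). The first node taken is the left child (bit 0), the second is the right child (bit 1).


Huffman tree construction:
Step 1: Merge J(7) + A(22) = 29
Step 2: Merge H(24) + I(28) = 52
Step 3: Merge (J+A)(29) + (H+I)(52) = 81
Read each symbol's code off the tree from the root (left child = 0, right child = 1).

Codes:
  H: 10 (length 2)
  I: 11 (length 2)
  J: 00 (length 2)
  A: 01 (length 2)
Average code length: 162/81 = 2.0000 bits/symbol


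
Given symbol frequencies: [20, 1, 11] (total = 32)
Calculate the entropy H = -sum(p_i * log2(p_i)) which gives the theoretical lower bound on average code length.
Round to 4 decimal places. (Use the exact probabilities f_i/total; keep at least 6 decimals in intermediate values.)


Per-symbol terms -p_i * log2(p_i) with p_i = f_i/32:
  p = 20/32 = 0.625000: log2(p) = -0.678072, -p*log2(p) = 0.423795
  p = 1/32 = 0.031250: log2(p) = -5.000000, -p*log2(p) = 0.156250
  p = 11/32 = 0.343750: log2(p) = -1.540568, -p*log2(p) = 0.529570
H = 0.423795 + 0.156250 + 0.529570 = 1.109615

H = 1.1096 bits/symbol


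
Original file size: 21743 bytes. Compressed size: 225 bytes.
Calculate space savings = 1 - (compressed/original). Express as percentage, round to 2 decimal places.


ratio = compressed/original = 225/21743 = 0.010348
savings = 1 - ratio = 1 - 0.010348 = 0.989652
as a percentage: 0.989652 * 100 = 98.97%

Space savings = 1 - 225/21743 = 98.97%


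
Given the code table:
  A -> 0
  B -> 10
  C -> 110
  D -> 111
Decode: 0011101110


Decoding:
0 -> A
0 -> A
111 -> D
0 -> A
111 -> D
0 -> A


Result: AADADA


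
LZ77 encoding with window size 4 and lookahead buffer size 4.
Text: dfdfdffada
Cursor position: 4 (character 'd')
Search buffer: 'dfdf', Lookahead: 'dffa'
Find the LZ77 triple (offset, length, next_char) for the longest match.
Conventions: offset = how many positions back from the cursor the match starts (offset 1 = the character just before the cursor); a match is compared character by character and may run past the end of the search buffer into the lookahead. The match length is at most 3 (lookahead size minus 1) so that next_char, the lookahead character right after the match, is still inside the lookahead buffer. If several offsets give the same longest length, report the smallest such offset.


Try each offset into the search buffer:
  offset=1 (pos 3, char 'f'): match length 0
  offset=2 (pos 2, char 'd'): match length 2
  offset=3 (pos 1, char 'f'): match length 0
  offset=4 (pos 0, char 'd'): match length 2
Longest match has length 2, found at offsets 2, 4; take the smallest, offset 2.
next_char = character at position 4 + 2 = 6 -> 'f'

Best match: offset=2, length=2 (matching 'df' starting at position 2)
LZ77 triple: (2, 2, 'f')


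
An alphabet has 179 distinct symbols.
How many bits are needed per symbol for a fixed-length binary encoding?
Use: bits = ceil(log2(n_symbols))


log2(179) = 7.4838
Bracket: 2^7 = 128 < 179 <= 2^8 = 256
So ceil(log2(179)) = 8

bits = ceil(log2(179)) = ceil(7.4838) = 8 bits


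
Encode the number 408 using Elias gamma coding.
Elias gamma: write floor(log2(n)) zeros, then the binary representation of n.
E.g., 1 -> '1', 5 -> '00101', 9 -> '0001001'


num_bits = floor(log2(408)) + 1 = 9
leading_zeros = num_bits - 1 = 8
binary(408) = 110011000

Elias gamma(408) = '00000000' + '110011000' = 00000000110011000 (17 bits)


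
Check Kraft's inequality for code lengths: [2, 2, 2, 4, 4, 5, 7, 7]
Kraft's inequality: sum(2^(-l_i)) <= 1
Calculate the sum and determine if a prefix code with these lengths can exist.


Sum = 2^(-2) + 2^(-2) + 2^(-2) + 2^(-4) + 2^(-4) + 2^(-5) + 2^(-7) + 2^(-7)
    = 0.25 + 0.25 + 0.25 + 0.0625 + 0.0625 + 0.03125 + 0.0078125 + 0.0078125
    = 118/128 = 0.921875
Since 0.921875 <= 1, Kraft's inequality IS satisfied.
A prefix code with these lengths CAN exist.

Kraft sum = 0.921875. Satisfied.


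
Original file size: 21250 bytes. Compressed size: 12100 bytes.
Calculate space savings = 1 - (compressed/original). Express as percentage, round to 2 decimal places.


ratio = compressed/original = 12100/21250 = 0.569412
savings = 1 - ratio = 1 - 0.569412 = 0.430588
as a percentage: 0.430588 * 100 = 43.06%

Space savings = 1 - 12100/21250 = 43.06%


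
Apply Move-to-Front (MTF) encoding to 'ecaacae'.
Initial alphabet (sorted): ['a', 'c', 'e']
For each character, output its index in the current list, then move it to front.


MTF encoding:
'e': index 2 in ['a', 'c', 'e'] -> ['e', 'a', 'c']
'c': index 2 in ['e', 'a', 'c'] -> ['c', 'e', 'a']
'a': index 2 in ['c', 'e', 'a'] -> ['a', 'c', 'e']
'a': index 0 in ['a', 'c', 'e'] -> ['a', 'c', 'e']
'c': index 1 in ['a', 'c', 'e'] -> ['c', 'a', 'e']
'a': index 1 in ['c', 'a', 'e'] -> ['a', 'c', 'e']
'e': index 2 in ['a', 'c', 'e'] -> ['e', 'a', 'c']


Output: [2, 2, 2, 0, 1, 1, 2]


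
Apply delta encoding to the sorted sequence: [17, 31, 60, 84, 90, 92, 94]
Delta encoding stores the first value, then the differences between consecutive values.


First value: 17
Deltas:
  31 - 17 = 14
  60 - 31 = 29
  84 - 60 = 24
  90 - 84 = 6
  92 - 90 = 2
  94 - 92 = 2


Delta encoded: [17, 14, 29, 24, 6, 2, 2]


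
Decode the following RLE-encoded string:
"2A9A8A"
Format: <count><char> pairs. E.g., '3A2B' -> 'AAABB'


Expanding each <count><char> pair:
  2A -> 'AA'
  9A -> 'AAAAAAAAA'
  8A -> 'AAAAAAAA'

Decoded = AAAAAAAAAAAAAAAAAAA


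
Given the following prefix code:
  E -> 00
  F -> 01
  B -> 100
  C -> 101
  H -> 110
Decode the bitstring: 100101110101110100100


Decoding step by step:
Bits 100 -> B
Bits 101 -> C
Bits 110 -> H
Bits 101 -> C
Bits 110 -> H
Bits 100 -> B
Bits 100 -> B


Decoded message: BCHCHBB


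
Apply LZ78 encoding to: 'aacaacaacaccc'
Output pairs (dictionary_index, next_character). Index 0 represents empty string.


LZ78 encoding steps:
Dictionary: {0: ''}
Step 1: w='' (idx 0), next='a' -> output (0, 'a'), add 'a' as idx 1
Step 2: w='a' (idx 1), next='c' -> output (1, 'c'), add 'ac' as idx 2
Step 3: w='a' (idx 1), next='a' -> output (1, 'a'), add 'aa' as idx 3
Step 4: w='' (idx 0), next='c' -> output (0, 'c'), add 'c' as idx 4
Step 5: w='aa' (idx 3), next='c' -> output (3, 'c'), add 'aac' as idx 5
Step 6: w='ac' (idx 2), next='c' -> output (2, 'c'), add 'acc' as idx 6
Step 7: w='c' (idx 4), end of input -> output (4, '')


Encoded: [(0, 'a'), (1, 'c'), (1, 'a'), (0, 'c'), (3, 'c'), (2, 'c'), (4, '')]


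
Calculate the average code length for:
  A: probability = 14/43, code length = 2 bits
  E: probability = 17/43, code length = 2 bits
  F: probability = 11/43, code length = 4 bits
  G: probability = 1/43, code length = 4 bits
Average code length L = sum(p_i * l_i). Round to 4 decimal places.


Weighted contributions p_i * l_i:
  A: (14/43) * 2 = 28/43
  E: (17/43) * 2 = 34/43
  F: (11/43) * 4 = 44/43
  G: (1/43) * 4 = 4/43
Sum = (28 + 34 + 44 + 4)/43 = 110/43

L = 110/43 = 2.5581 bits/symbol


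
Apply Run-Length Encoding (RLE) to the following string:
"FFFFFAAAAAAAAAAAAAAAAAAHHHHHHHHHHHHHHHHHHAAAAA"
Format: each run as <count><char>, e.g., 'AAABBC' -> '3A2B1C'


Scanning runs left to right:
  i=0: run of 'F' x 5 -> '5F'
  i=5: run of 'A' x 18 -> '18A'
  i=23: run of 'H' x 18 -> '18H'
  i=41: run of 'A' x 5 -> '5A'

RLE = 5F18A18H5A


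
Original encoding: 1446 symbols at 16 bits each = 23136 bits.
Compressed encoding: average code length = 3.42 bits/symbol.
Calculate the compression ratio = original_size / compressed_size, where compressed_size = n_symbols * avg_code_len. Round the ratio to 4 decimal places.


original_size = n_symbols * orig_bits = 1446 * 16 = 23136 bits
compressed_size = n_symbols * avg_code_len = 1446 * 3.42 = 4945.32 bits
ratio = original_size / compressed_size = 23136 / 4945.32 = 4.6784

Compression ratio = 4.6784


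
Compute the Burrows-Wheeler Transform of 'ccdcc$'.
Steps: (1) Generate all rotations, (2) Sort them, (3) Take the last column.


Rotations (sorted):
  0: $ccdcc -> last char: c
  1: c$ccdc -> last char: c
  2: cc$ccd -> last char: d
  3: ccdcc$ -> last char: $
  4: cdcc$c -> last char: c
  5: dcc$cc -> last char: c


BWT = ccd$cc


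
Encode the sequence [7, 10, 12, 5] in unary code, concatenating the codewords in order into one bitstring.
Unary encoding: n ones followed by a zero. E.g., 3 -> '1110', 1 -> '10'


Encode each number as n ones followed by a terminating 0:
  7 -> 11111110 (8 bits)
  10 -> 11111111110 (11 bits)
  12 -> 1111111111110 (13 bits)
  5 -> 111110 (6 bits)
Total length = 8 + 11 + 13 + 6 = 38 bits.

Unary([7, 10, 12, 5]) = 11111110111111111101111111111110111110 (38 bits)


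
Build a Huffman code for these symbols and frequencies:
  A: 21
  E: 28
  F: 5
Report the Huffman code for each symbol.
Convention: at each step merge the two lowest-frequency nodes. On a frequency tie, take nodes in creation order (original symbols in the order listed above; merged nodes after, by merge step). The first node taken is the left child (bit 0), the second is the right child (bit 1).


Huffman tree construction:
Step 1: Merge F(5) + A(21) = 26
Step 2: Merge (F+A)(26) + E(28) = 54
Read each symbol's code off the tree from the root (left child = 0, right child = 1).

Codes:
  A: 01 (length 2)
  E: 1 (length 1)
  F: 00 (length 2)
Average code length: 80/54 = 1.4815 bits/symbol


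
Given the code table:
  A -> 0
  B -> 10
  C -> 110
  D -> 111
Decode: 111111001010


Decoding:
111 -> D
111 -> D
0 -> A
0 -> A
10 -> B
10 -> B


Result: DDAABB


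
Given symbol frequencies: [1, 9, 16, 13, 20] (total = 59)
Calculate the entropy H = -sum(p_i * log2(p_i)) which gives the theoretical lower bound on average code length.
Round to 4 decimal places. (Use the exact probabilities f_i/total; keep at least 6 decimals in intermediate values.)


Per-symbol terms -p_i * log2(p_i) with p_i = f_i/59:
  p = 1/59 = 0.016949: log2(p) = -5.882643, -p*log2(p) = 0.099706
  p = 9/59 = 0.152542: log2(p) = -2.712718, -p*log2(p) = 0.413804
  p = 16/59 = 0.271186: log2(p) = -1.882643, -p*log2(p) = 0.510547
  p = 13/59 = 0.220339: log2(p) = -2.182203, -p*log2(p) = 0.480824
  p = 20/59 = 0.338983: log2(p) = -1.560715, -p*log2(p) = 0.529056
H = 0.099706 + 0.413804 + 0.510547 + 0.480824 + 0.529056 = 2.033937

H = 2.0339 bits/symbol


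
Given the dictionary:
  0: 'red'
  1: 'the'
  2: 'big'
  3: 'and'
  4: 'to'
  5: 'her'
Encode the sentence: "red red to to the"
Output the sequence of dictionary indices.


Look up each word in the dictionary:
  'red' -> 0
  'red' -> 0
  'to' -> 4
  'to' -> 4
  'the' -> 1

Encoded: [0, 0, 4, 4, 1]


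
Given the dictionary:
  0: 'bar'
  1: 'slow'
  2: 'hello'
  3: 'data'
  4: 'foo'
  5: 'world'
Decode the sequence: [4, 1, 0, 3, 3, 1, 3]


Look up each index in the dictionary:
  4 -> 'foo'
  1 -> 'slow'
  0 -> 'bar'
  3 -> 'data'
  3 -> 'data'
  1 -> 'slow'
  3 -> 'data'

Decoded: "foo slow bar data data slow data"


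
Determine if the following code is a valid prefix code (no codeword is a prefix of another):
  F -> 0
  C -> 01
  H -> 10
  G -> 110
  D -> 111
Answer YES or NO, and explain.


Checking each pair (does one codeword prefix another?):
  F='0' vs C='01': prefix -- VIOLATION

NO -- this is NOT a valid prefix code. F (0) is a prefix of C (01).


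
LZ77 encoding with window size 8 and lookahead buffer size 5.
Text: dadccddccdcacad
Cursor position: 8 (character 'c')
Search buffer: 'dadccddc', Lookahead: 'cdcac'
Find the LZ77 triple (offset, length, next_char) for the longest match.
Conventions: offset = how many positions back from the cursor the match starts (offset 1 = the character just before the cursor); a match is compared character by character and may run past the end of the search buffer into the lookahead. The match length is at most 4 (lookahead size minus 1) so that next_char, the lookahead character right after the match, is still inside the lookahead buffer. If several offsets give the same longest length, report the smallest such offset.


Try each offset into the search buffer:
  offset=1 (pos 7, char 'c'): match length 1
  offset=2 (pos 6, char 'd'): match length 0
  offset=3 (pos 5, char 'd'): match length 0
  offset=4 (pos 4, char 'c'): match length 2
  offset=5 (pos 3, char 'c'): match length 1
  offset=6 (pos 2, char 'd'): match length 0
  offset=7 (pos 1, char 'a'): match length 0
  offset=8 (pos 0, char 'd'): match length 0
Longest match has length 2 at offset 4.
next_char = character at position 8 + 2 = 10 -> 'c'

Best match: offset=4, length=2 (matching 'cd' starting at position 4)
LZ77 triple: (4, 2, 'c')


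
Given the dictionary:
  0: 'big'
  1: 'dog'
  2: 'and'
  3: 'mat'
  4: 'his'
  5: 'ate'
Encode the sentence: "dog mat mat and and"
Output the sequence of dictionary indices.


Look up each word in the dictionary:
  'dog' -> 1
  'mat' -> 3
  'mat' -> 3
  'and' -> 2
  'and' -> 2

Encoded: [1, 3, 3, 2, 2]


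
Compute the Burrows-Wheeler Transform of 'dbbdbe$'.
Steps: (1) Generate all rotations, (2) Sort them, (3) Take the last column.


Rotations (sorted):
  0: $dbbdbe -> last char: e
  1: bbdbe$d -> last char: d
  2: bdbe$db -> last char: b
  3: be$dbbd -> last char: d
  4: dbbdbe$ -> last char: $
  5: dbe$dbb -> last char: b
  6: e$dbbdb -> last char: b


BWT = edbd$bb


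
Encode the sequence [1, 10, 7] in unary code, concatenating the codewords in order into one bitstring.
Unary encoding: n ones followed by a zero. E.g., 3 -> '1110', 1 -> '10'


Encode each number as n ones followed by a terminating 0:
  1 -> 10 (2 bits)
  10 -> 11111111110 (11 bits)
  7 -> 11111110 (8 bits)
Total length = 2 + 11 + 8 = 21 bits.

Unary([1, 10, 7]) = 101111111111011111110 (21 bits)


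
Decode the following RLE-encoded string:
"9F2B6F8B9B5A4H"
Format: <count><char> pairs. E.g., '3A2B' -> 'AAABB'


Expanding each <count><char> pair:
  9F -> 'FFFFFFFFF'
  2B -> 'BB'
  6F -> 'FFFFFF'
  8B -> 'BBBBBBBB'
  9B -> 'BBBBBBBBB'
  5A -> 'AAAAA'
  4H -> 'HHHH'

Decoded = FFFFFFFFFBBFFFFFFBBBBBBBBBBBBBBBBBAAAAAHHHH


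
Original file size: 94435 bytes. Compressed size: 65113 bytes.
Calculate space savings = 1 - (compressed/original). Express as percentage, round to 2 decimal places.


ratio = compressed/original = 65113/94435 = 0.689501
savings = 1 - ratio = 1 - 0.689501 = 0.310499
as a percentage: 0.310499 * 100 = 31.05%

Space savings = 1 - 65113/94435 = 31.05%


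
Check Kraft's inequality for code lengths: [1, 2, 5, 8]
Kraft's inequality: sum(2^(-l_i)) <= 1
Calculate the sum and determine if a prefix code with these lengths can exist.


Sum = 2^(-1) + 2^(-2) + 2^(-5) + 2^(-8)
    = 0.5 + 0.25 + 0.03125 + 0.00390625
    = 201/256 = 0.78515625
Since 0.78515625 <= 1, Kraft's inequality IS satisfied.
A prefix code with these lengths CAN exist.

Kraft sum = 0.78515625. Satisfied.


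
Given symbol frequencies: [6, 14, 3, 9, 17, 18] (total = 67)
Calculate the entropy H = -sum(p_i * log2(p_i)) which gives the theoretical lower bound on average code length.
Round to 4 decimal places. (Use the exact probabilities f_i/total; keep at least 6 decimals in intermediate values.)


Per-symbol terms -p_i * log2(p_i) with p_i = f_i/67:
  p = 6/67 = 0.089552: log2(p) = -3.481127, -p*log2(p) = 0.311743
  p = 14/67 = 0.208955: log2(p) = -2.258734, -p*log2(p) = 0.471974
  p = 3/67 = 0.044776: log2(p) = -4.481127, -p*log2(p) = 0.200647
  p = 9/67 = 0.134328: log2(p) = -2.896164, -p*log2(p) = 0.389037
  p = 17/67 = 0.253731: log2(p) = -1.978626, -p*log2(p) = 0.502040
  p = 18/67 = 0.268657: log2(p) = -1.896164, -p*log2(p) = 0.509417
H = 0.311743 + 0.471974 + 0.200647 + 0.389037 + 0.502040 + 0.509417 = 2.384858

H = 2.3849 bits/symbol


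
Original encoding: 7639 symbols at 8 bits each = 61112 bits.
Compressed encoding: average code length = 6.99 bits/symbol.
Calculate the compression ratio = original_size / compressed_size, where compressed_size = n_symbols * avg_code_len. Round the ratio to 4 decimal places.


original_size = n_symbols * orig_bits = 7639 * 8 = 61112 bits
compressed_size = n_symbols * avg_code_len = 7639 * 6.99 = 53396.61 bits
ratio = original_size / compressed_size = 61112 / 53396.61 = 1.1445

Compression ratio = 1.1445


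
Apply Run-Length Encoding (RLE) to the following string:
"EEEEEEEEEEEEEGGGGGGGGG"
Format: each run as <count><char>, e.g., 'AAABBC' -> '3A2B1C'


Scanning runs left to right:
  i=0: run of 'E' x 13 -> '13E'
  i=13: run of 'G' x 9 -> '9G'

RLE = 13E9G


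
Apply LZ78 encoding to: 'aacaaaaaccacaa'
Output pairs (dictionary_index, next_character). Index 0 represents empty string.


LZ78 encoding steps:
Dictionary: {0: ''}
Step 1: w='' (idx 0), next='a' -> output (0, 'a'), add 'a' as idx 1
Step 2: w='a' (idx 1), next='c' -> output (1, 'c'), add 'ac' as idx 2
Step 3: w='a' (idx 1), next='a' -> output (1, 'a'), add 'aa' as idx 3
Step 4: w='aa' (idx 3), next='a' -> output (3, 'a'), add 'aaa' as idx 4
Step 5: w='' (idx 0), next='c' -> output (0, 'c'), add 'c' as idx 5
Step 6: w='c' (idx 5), next='a' -> output (5, 'a'), add 'ca' as idx 6
Step 7: w='ca' (idx 6), next='a' -> output (6, 'a'), add 'caa' as idx 7


Encoded: [(0, 'a'), (1, 'c'), (1, 'a'), (3, 'a'), (0, 'c'), (5, 'a'), (6, 'a')]


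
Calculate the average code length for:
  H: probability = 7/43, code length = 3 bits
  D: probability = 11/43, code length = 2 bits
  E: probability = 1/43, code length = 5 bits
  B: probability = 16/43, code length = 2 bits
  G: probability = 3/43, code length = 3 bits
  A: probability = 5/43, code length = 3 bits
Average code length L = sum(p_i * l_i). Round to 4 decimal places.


Weighted contributions p_i * l_i:
  H: (7/43) * 3 = 21/43
  D: (11/43) * 2 = 22/43
  E: (1/43) * 5 = 5/43
  B: (16/43) * 2 = 32/43
  G: (3/43) * 3 = 9/43
  A: (5/43) * 3 = 15/43
Sum = (21 + 22 + 5 + 32 + 9 + 15)/43 = 104/43

L = 104/43 = 2.4186 bits/symbol


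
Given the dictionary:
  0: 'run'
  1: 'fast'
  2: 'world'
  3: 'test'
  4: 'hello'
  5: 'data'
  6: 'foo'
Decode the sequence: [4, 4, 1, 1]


Look up each index in the dictionary:
  4 -> 'hello'
  4 -> 'hello'
  1 -> 'fast'
  1 -> 'fast'

Decoded: "hello hello fast fast"


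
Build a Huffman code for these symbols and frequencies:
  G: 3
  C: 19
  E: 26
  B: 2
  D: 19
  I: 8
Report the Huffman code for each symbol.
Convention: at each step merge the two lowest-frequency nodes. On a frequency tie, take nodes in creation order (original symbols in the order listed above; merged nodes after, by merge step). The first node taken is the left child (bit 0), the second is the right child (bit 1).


Huffman tree construction:
Step 1: Merge B(2) + G(3) = 5
Step 2: Merge (B+G)(5) + I(8) = 13
Step 3: Merge ((B+G)+I)(13) + C(19) = 32
Step 4: Merge D(19) + E(26) = 45
Step 5: Merge (((B+G)+I)+C)(32) + (D+E)(45) = 77
Read each symbol's code off the tree from the root (left child = 0, right child = 1).

Codes:
  G: 0001 (length 4)
  C: 01 (length 2)
  E: 11 (length 2)
  B: 0000 (length 4)
  D: 10 (length 2)
  I: 001 (length 3)
Average code length: 172/77 = 2.2338 bits/symbol


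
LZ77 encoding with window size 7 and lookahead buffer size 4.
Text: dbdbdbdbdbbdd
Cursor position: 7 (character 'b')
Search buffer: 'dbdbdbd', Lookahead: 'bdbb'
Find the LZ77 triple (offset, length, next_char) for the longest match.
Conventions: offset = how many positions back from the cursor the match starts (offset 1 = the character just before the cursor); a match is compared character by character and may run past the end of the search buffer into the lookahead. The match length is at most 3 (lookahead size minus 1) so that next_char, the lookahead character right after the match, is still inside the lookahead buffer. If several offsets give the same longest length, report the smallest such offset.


Try each offset into the search buffer:
  offset=1 (pos 6, char 'd'): match length 0
  offset=2 (pos 5, char 'b'): match length 3
  offset=3 (pos 4, char 'd'): match length 0
  offset=4 (pos 3, char 'b'): match length 3
  offset=5 (pos 2, char 'd'): match length 0
  offset=6 (pos 1, char 'b'): match length 3
  offset=7 (pos 0, char 'd'): match length 0
Longest match has length 3, found at offsets 2, 4, 6; take the smallest, offset 2.
next_char = character at position 7 + 3 = 10 -> 'b'

Best match: offset=2, length=3 (matching 'bdb' starting at position 5)
LZ77 triple: (2, 3, 'b')


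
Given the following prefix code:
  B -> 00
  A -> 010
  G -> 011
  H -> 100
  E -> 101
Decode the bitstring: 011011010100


Decoding step by step:
Bits 011 -> G
Bits 011 -> G
Bits 010 -> A
Bits 100 -> H


Decoded message: GGAH


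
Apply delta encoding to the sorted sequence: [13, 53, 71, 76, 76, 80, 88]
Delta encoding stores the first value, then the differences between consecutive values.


First value: 13
Deltas:
  53 - 13 = 40
  71 - 53 = 18
  76 - 71 = 5
  76 - 76 = 0
  80 - 76 = 4
  88 - 80 = 8


Delta encoded: [13, 40, 18, 5, 0, 4, 8]
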